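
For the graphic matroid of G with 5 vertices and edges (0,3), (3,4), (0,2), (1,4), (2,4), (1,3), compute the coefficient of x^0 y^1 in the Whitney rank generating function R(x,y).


R(x,y) = sum over A in 2^E of x^(r(E)-r(A)) * y^(|A|-r(A)).
G has 5 vertices, 6 edges. r(E) = 4.
Enumerate all 2^6 = 64 subsets.
Count subsets with r(E)-r(A)=0 and |A|-r(A)=1: 6.

6


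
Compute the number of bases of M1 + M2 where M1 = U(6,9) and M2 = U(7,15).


Bases of a direct sum M1 + M2: |B| = |B(M1)| * |B(M2)|.
|B(U(6,9))| = C(9,6) = 84.
|B(U(7,15))| = C(15,7) = 6435.
Total bases = 84 * 6435 = 540540.

540540


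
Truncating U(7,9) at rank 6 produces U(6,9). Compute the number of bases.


Truncating U(7,9) to rank 6 gives U(6,9).
Bases of U(6,9) are all 6-element subsets of 9 elements.
Number of bases = C(9,6) = 9! / (6! * 3!) = 84.

84


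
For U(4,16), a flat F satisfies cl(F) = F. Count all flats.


Flats of U(4,16): every subset of size < 4 is a flat, plus E itself.
Count = (16 choose 0) + (16 choose 1) + (16 choose 2) + (16 choose 3) + 1
     = 1 + 16 + 120 + 560 + 1
     = 698.

698


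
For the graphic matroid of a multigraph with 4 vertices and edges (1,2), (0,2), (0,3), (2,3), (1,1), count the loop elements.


In a graphic matroid, a loop is a self-loop edge (u,u) with rank 0.
Examining all 5 edges for self-loops...
Self-loops found: (1,1)
Number of loops = 1.

1


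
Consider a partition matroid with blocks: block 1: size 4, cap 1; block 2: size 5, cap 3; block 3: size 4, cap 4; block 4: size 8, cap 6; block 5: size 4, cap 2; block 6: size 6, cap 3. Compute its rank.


Rank of a partition matroid = sum of min(|Si|, ci) for each block.
= min(4,1) + min(5,3) + min(4,4) + min(8,6) + min(4,2) + min(6,3)
= 1 + 3 + 4 + 6 + 2 + 3
= 19.

19


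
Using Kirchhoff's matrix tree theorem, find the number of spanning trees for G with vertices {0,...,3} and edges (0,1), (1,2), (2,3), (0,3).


By Kirchhoff's matrix tree theorem, the number of spanning trees equals
the determinant of any cofactor of the Laplacian matrix L.
G has 4 vertices and 4 edges.
Computing the (3 x 3) cofactor determinant gives 4.

4


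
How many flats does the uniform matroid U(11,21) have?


Flats of U(11,21): every subset of size < 11 is a flat, plus E itself.
Count = (21 choose 0) + (21 choose 1) + (21 choose 2) + (21 choose 3) + (21 choose 4) + (21 choose 5) + (21 choose 6) + (21 choose 7) + (21 choose 8) + (21 choose 9) + (21 choose 10) + 1
     = 1 + 21 + 210 + 1330 + 5985 + 20349 + 54264 + 116280 + 203490 + 293930 + 352716 + 1
     = 1048577.

1048577


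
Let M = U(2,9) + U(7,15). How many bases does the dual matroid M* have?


(M1+M2)* = M1* + M2*.
M1* = U(7,9), bases: C(9,7) = 36.
M2* = U(8,15), bases: C(15,8) = 6435.
|B(M*)| = 36 * 6435 = 231660.

231660


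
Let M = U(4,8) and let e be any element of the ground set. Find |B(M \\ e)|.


Deleting e from U(4,8) gives U(4,7) since n > r.
Bases of U(4,7) = C(7,4) = 7! / (4! * 3!) = 35.

35


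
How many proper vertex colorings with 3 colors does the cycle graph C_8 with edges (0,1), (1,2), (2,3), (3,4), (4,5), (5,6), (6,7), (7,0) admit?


P(C_8, k) = (k-1)^8 + (-1)^8*(k-1).
P(3) = (2)^8 + 2
= 256 + 2 = 258.

258


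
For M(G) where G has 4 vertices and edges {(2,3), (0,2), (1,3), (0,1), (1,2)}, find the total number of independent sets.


An independent set in a graphic matroid is an acyclic edge subset.
G has 4 vertices and 5 edges.
Enumerate all 2^5 = 32 subsets, checking for acyclicity.
Total independent sets = 24.

24


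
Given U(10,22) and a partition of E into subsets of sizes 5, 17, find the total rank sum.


r(Ai) = min(|Ai|, 10) for each part.
Sum = min(5,10) + min(17,10)
    = 5 + 10
    = 15.

15


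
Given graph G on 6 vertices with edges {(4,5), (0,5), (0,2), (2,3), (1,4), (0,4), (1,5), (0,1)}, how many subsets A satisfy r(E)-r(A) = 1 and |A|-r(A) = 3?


R(x,y) = sum over A in 2^E of x^(r(E)-r(A)) * y^(|A|-r(A)).
G has 6 vertices, 8 edges. r(E) = 5.
Enumerate all 2^8 = 256 subsets.
Count subsets with r(E)-r(A)=1 and |A|-r(A)=3: 2.

2


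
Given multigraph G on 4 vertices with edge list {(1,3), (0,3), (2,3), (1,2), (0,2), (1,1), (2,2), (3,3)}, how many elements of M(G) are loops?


In a graphic matroid, a loop is a self-loop edge (u,u) with rank 0.
Examining all 8 edges for self-loops...
Self-loops found: (1,1), (2,2), (3,3)
Number of loops = 3.

3


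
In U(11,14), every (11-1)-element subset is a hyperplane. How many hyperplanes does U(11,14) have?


Hyperplanes of U(11,14) are flats of rank 10.
In a uniform matroid, these are exactly the (10)-element subsets.
Count = (14 choose 10) = 1001.

1001


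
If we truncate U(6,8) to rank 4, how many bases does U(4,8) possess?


Truncating U(6,8) to rank 4 gives U(4,8).
Bases of U(4,8) are all 4-element subsets of 8 elements.
Number of bases = C(8,4) = (8 * 7 * 6 * 5) / (1 * 2 * 3 * 4) = 70.

70


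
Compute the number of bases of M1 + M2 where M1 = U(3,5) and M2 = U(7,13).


Bases of a direct sum M1 + M2: |B| = |B(M1)| * |B(M2)|.
|B(U(3,5))| = C(5,3) = 10.
|B(U(7,13))| = C(13,7) = 1716.
Total bases = 10 * 1716 = 17160.

17160


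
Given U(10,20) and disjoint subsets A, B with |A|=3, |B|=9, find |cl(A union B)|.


|A union B| = 3 + 9 = 12 (disjoint).
In U(10,20), cl(S) = S if |S| < 10, else cl(S) = E.
Since 12 >= 10, cl(A union B) = E.
|cl(A union B)| = 20.

20


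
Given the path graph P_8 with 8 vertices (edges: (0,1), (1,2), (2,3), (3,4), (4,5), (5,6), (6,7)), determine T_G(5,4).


A path on 8 vertices is a tree with 7 edges.
T(x,y) = x^(7) for any tree.
T(5,4) = 5^7 = 78125.

78125


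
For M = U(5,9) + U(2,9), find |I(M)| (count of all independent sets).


For a direct sum, |I(M1+M2)| = |I(M1)| * |I(M2)|.
|I(U(5,9))| = sum C(9,k) for k=0..5 = 382.
|I(U(2,9))| = sum C(9,k) for k=0..2 = 46.
Total = 382 * 46 = 17572.

17572


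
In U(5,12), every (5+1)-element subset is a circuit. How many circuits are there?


In U(5,12), circuits are the (6)-element subsets.
Any set of 6 elements is dependent, and removing any one element gives
an independent set of size 5, so it is a minimal dependent set.
Number of circuits = (12 choose 6) = 924.

924


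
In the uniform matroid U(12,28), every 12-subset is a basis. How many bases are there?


Bases of U(12,28) are all 12-element subsets of the 28-element ground set.
Number of bases = C(28,12).
C(28,12) = 30421755.

30421755


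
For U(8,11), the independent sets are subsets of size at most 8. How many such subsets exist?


Independent sets of U(8,11) are all subsets of size <= 8.
Count = (11 choose 0) + (11 choose 1) + (11 choose 2) + (11 choose 3) + (11 choose 4) + (11 choose 5) + (11 choose 6) + (11 choose 7) + (11 choose 8)
     = 1 + 11 + 55 + 165 + 330 + 462 + 462 + 330 + 165
     = 1981.

1981


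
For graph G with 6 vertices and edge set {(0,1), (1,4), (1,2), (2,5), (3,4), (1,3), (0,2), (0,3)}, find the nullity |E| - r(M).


Cycle rank (nullity) = |E| - r(M) = |E| - (|V| - c).
|E| = 8, |V| = 6, c = 1.
Nullity = 8 - (6 - 1) = 8 - 5 = 3.

3


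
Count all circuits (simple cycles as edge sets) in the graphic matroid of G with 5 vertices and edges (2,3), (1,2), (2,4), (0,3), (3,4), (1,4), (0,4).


A circuit in a graphic matroid = edge set of a simple cycle.
G has 5 vertices and 7 edges.
Enumerating all minimal edge subsets forming cycles...
Total circuits found: 6.

6


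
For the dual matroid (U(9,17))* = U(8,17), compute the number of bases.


The dual of U(r,n) is U(n-r, n) = U(8,17).
Bases of U(8,17) are all (8)-element subsets.
|B(M*)| = C(17,8) = 24310.

24310


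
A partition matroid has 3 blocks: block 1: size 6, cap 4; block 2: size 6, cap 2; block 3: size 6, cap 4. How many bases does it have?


A basis picks exactly ci elements from block i.
Number of bases = product of C(|Si|, ci).
= C(6,4) * C(6,2) * C(6,4)
= 15 * 15 * 15
= 3375.

3375


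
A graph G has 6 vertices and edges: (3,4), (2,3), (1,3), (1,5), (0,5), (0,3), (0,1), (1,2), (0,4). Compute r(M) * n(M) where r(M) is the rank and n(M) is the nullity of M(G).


r(M) = |V| - c = 6 - 1 = 5.
nullity = |E| - r(M) = 9 - 5 = 4.
Product = 5 * 4 = 20.

20


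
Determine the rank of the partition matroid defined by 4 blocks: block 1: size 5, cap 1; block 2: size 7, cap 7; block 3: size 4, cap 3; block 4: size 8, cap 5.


Rank of a partition matroid = sum of min(|Si|, ci) for each block.
= min(5,1) + min(7,7) + min(4,3) + min(8,5)
= 1 + 7 + 3 + 5
= 16.

16


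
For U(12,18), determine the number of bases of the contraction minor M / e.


Contracting e from U(12,18) gives U(11,17).
Bases of U(11,17) = (17 choose 11) = 12376.

12376


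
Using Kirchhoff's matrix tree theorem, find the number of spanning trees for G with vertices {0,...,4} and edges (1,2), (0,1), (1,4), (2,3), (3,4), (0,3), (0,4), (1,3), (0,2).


By Kirchhoff's matrix tree theorem, the number of spanning trees equals
the determinant of any cofactor of the Laplacian matrix L.
G has 5 vertices and 9 edges.
Computing the (4 x 4) cofactor determinant gives 75.

75


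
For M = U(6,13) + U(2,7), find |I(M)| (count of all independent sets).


For a direct sum, |I(M1+M2)| = |I(M1)| * |I(M2)|.
|I(U(6,13))| = sum C(13,k) for k=0..6 = 4096.
|I(U(2,7))| = sum C(7,k) for k=0..2 = 29.
Total = 4096 * 29 = 118784.

118784


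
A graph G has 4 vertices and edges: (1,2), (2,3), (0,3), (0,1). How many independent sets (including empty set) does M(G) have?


An independent set in a graphic matroid is an acyclic edge subset.
G has 4 vertices and 4 edges.
Enumerate all 2^4 = 16 subsets, checking for acyclicity.
Total independent sets = 15.

15


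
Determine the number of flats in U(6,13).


Flats of U(6,13): every subset of size < 6 is a flat, plus E itself.
Count = C(13,0) + C(13,1) + C(13,2) + C(13,3) + C(13,4) + C(13,5) + 1
     = 1 + 13 + 78 + 286 + 715 + 1287 + 1
     = 2381.

2381


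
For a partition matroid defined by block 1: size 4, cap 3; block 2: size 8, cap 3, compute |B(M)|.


A basis picks exactly ci elements from block i.
Number of bases = product of C(|Si|, ci).
= C(4,3) * C(8,3)
= 4 * 56
= 224.

224


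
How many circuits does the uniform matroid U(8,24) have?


In U(8,24), circuits are the (9)-element subsets.
Any set of 9 elements is dependent, and removing any one element gives
an independent set of size 8, so it is a minimal dependent set.
Number of circuits = C(24,9) = 24! / (9! * 15!) = 1307504.

1307504


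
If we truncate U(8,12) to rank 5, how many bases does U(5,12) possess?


Truncating U(8,12) to rank 5 gives U(5,12).
Bases of U(5,12) are all 5-element subsets of 12 elements.
Number of bases = (12 choose 5) = 792.

792


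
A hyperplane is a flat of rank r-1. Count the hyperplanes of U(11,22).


Hyperplanes of U(11,22) are flats of rank 10.
In a uniform matroid, these are exactly the (10)-element subsets.
Count = C(22,10) = 646646.

646646


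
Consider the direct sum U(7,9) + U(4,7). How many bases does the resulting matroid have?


Bases of a direct sum M1 + M2: |B| = |B(M1)| * |B(M2)|.
|B(U(7,9))| = C(9,7) = 36.
|B(U(4,7))| = C(7,4) = 35.
Total bases = 36 * 35 = 1260.

1260


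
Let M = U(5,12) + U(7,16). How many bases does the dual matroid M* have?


(M1+M2)* = M1* + M2*.
M1* = U(7,12), bases: C(12,7) = 792.
M2* = U(9,16), bases: C(16,9) = 11440.
|B(M*)| = 792 * 11440 = 9060480.

9060480


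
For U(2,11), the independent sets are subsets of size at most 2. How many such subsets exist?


Independent sets of U(2,11) are all subsets of size <= 2.
Count = C(11,0) + C(11,1) + C(11,2)
     = 1 + 11 + 55
     = 67.

67


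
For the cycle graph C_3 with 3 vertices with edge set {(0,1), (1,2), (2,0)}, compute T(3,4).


T(C_3; x,y) = x + x^2 + ... + x^(2) + y.
T(3,4) = 3^1 + 3^2 + 4
= 3 + 9 + 4
= 16.

16


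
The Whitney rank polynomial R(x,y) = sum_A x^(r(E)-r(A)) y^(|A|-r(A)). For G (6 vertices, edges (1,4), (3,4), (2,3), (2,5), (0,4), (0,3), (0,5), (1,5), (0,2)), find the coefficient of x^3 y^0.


R(x,y) = sum over A in 2^E of x^(r(E)-r(A)) * y^(|A|-r(A)).
G has 6 vertices, 9 edges. r(E) = 5.
Enumerate all 2^9 = 512 subsets.
Count subsets with r(E)-r(A)=3 and |A|-r(A)=0: 36.

36


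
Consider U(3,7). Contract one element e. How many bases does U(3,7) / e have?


Contracting e from U(3,7) gives U(2,6).
Bases of U(2,6) = C(6,2) = 6! / (2! * 4!) = 15.

15


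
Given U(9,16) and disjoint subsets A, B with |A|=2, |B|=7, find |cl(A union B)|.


|A union B| = 2 + 7 = 9 (disjoint).
In U(9,16), cl(S) = S if |S| < 9, else cl(S) = E.
Since 9 >= 9, cl(A union B) = E.
|cl(A union B)| = 16.

16


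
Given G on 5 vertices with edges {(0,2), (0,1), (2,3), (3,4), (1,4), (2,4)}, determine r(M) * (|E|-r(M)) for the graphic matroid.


r(M) = |V| - c = 5 - 1 = 4.
nullity = |E| - r(M) = 6 - 4 = 2.
Product = 4 * 2 = 8.

8


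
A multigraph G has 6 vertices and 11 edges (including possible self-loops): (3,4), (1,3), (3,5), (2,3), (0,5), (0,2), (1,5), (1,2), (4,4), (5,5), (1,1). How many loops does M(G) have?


In a graphic matroid, a loop is a self-loop edge (u,u) with rank 0.
Examining all 11 edges for self-loops...
Self-loops found: (4,4), (5,5), (1,1)
Number of loops = 3.

3


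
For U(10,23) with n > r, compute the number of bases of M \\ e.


Deleting e from U(10,23) gives U(10,22) since n > r.
Bases of U(10,22) = (22 choose 10) = 646646.

646646


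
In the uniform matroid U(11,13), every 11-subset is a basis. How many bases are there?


Bases of U(11,13) are all 11-element subsets of the 13-element ground set.
Number of bases = C(13,11).
C(13,11) = 78.

78


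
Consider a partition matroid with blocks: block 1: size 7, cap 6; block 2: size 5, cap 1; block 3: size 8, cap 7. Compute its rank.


Rank of a partition matroid = sum of min(|Si|, ci) for each block.
= min(7,6) + min(5,1) + min(8,7)
= 6 + 1 + 7
= 14.

14


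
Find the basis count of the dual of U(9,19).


The dual of U(r,n) is U(n-r, n) = U(10,19).
Bases of U(10,19) are all (10)-element subsets.
|B(M*)| = C(19,10) = 92378.

92378


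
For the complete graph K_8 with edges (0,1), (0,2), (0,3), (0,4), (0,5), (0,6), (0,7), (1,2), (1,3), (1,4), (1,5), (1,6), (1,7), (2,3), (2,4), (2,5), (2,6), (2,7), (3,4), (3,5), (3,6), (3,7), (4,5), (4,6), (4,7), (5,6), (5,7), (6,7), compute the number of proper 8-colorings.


P(K_8, k) = k(k-1)(k-2)...(k-7).
P(8) = (8) * (7) * (6) * (5) * (4) * (3) * (2) * (1) = 40320.

40320


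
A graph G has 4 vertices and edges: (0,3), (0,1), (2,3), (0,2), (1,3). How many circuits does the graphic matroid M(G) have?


A circuit in a graphic matroid = edge set of a simple cycle.
G has 4 vertices and 5 edges.
Enumerating all minimal edge subsets forming cycles...
Total circuits found: 3.

3


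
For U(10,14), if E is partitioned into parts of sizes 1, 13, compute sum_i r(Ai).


r(Ai) = min(|Ai|, 10) for each part.
Sum = min(1,10) + min(13,10)
    = 1 + 10
    = 11.

11


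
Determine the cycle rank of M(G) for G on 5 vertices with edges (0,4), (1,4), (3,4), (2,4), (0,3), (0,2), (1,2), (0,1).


Cycle rank (nullity) = |E| - r(M) = |E| - (|V| - c).
|E| = 8, |V| = 5, c = 1.
Nullity = 8 - (5 - 1) = 8 - 4 = 4.

4


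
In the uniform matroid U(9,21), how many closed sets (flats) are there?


Flats of U(9,21): every subset of size < 9 is a flat, plus E itself.
Count = C(21,0) + C(21,1) + C(21,2) + C(21,3) + C(21,4) + C(21,5) + C(21,6) + C(21,7) + C(21,8) + 1
     = 1 + 21 + 210 + 1330 + 5985 + 20349 + 54264 + 116280 + 203490 + 1
     = 401931.

401931


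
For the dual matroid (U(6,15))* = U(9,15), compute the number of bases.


The dual of U(r,n) is U(n-r, n) = U(9,15).
Bases of U(9,15) are all (9)-element subsets.
|B(M*)| = C(15,9) = 5005.

5005


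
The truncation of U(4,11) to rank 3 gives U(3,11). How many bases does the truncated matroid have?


Truncating U(4,11) to rank 3 gives U(3,11).
Bases of U(3,11) are all 3-element subsets of 11 elements.
Number of bases = C(11,3) = (11 * 10 * 9) / (1 * 2 * 3) = 165.

165


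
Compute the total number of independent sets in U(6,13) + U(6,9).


For a direct sum, |I(M1+M2)| = |I(M1)| * |I(M2)|.
|I(U(6,13))| = sum C(13,k) for k=0..6 = 4096.
|I(U(6,9))| = sum C(9,k) for k=0..6 = 466.
Total = 4096 * 466 = 1908736.

1908736


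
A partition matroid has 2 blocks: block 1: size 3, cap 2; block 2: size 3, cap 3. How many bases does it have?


A basis picks exactly ci elements from block i.
Number of bases = product of C(|Si|, ci).
= C(3,2) * C(3,3)
= 3 * 1
= 3.

3


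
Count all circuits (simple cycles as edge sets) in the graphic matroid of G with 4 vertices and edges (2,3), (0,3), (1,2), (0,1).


A circuit in a graphic matroid = edge set of a simple cycle.
G has 4 vertices and 4 edges.
Enumerating all minimal edge subsets forming cycles...
Total circuits found: 1.

1


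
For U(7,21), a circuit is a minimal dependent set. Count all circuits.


In U(7,21), circuits are the (8)-element subsets.
Any set of 8 elements is dependent, and removing any one element gives
an independent set of size 7, so it is a minimal dependent set.
Number of circuits = C(21,8) = 203490.

203490


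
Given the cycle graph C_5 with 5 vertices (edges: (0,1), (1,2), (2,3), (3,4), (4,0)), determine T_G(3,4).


T(C_5; x,y) = x + x^2 + ... + x^(4) + y.
T(3,4) = 3^1 + 3^2 + 3^3 + 3^4 + 4
= 3 + 9 + 27 + 81 + 4
= 124.

124


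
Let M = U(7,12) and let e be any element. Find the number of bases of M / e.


Contracting e from U(7,12) gives U(6,11).
Bases of U(6,11) = (11 choose 6) = 462.

462


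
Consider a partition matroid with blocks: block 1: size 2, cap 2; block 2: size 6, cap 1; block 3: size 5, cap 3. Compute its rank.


Rank of a partition matroid = sum of min(|Si|, ci) for each block.
= min(2,2) + min(6,1) + min(5,3)
= 2 + 1 + 3
= 6.

6


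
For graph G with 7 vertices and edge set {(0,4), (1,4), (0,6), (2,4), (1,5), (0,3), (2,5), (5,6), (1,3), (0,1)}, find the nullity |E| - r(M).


Cycle rank (nullity) = |E| - r(M) = |E| - (|V| - c).
|E| = 10, |V| = 7, c = 1.
Nullity = 10 - (7 - 1) = 10 - 6 = 4.

4


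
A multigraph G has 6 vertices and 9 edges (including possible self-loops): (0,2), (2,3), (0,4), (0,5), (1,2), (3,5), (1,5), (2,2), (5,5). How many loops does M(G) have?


In a graphic matroid, a loop is a self-loop edge (u,u) with rank 0.
Examining all 9 edges for self-loops...
Self-loops found: (2,2), (5,5)
Number of loops = 2.

2


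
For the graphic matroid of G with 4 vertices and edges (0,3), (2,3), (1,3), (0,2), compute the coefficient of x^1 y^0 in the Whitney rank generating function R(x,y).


R(x,y) = sum over A in 2^E of x^(r(E)-r(A)) * y^(|A|-r(A)).
G has 4 vertices, 4 edges. r(E) = 3.
Enumerate all 2^4 = 16 subsets.
Count subsets with r(E)-r(A)=1 and |A|-r(A)=0: 6.

6


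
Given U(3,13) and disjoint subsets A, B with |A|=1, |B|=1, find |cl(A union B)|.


|A union B| = 1 + 1 = 2 (disjoint).
In U(3,13), cl(S) = S if |S| < 3, else cl(S) = E.
Since 2 < 3, cl(A union B) = A union B.
|cl(A union B)| = 2.

2


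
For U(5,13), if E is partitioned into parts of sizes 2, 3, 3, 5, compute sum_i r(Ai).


r(Ai) = min(|Ai|, 5) for each part.
Sum = min(2,5) + min(3,5) + min(3,5) + min(5,5)
    = 2 + 3 + 3 + 5
    = 13.

13


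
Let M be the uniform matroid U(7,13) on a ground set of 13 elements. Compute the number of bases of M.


Bases of U(7,13) are all 7-element subsets of the 13-element ground set.
Number of bases = C(13,7).
C(13,7) = 1716.

1716


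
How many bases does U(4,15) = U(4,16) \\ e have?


Deleting e from U(4,16) gives U(4,15) since n > r.
Bases of U(4,15) = (15 choose 4) = 1365.

1365


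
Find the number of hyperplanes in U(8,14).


Hyperplanes of U(8,14) are flats of rank 7.
In a uniform matroid, these are exactly the (7)-element subsets.
Count = C(14,7) = 3432.

3432


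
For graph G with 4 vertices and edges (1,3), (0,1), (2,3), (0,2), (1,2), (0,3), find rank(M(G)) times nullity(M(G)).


r(M) = |V| - c = 4 - 1 = 3.
nullity = |E| - r(M) = 6 - 3 = 3.
Product = 3 * 3 = 9.

9


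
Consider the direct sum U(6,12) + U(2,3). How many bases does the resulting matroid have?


Bases of a direct sum M1 + M2: |B| = |B(M1)| * |B(M2)|.
|B(U(6,12))| = C(12,6) = 924.
|B(U(2,3))| = C(3,2) = 3.
Total bases = 924 * 3 = 2772.

2772


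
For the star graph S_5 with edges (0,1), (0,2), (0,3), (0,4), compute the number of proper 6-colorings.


P(tree, k) = k * (k-1)^(4) for any tree on 5 vertices.
P(6) = 6 * 5^4 = 6 * 625 = 3750.

3750


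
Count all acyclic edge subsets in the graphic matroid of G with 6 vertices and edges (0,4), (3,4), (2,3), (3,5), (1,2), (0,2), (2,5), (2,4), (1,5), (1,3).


An independent set in a graphic matroid is an acyclic edge subset.
G has 6 vertices and 10 edges.
Enumerate all 2^10 = 1024 subsets, checking for acyclicity.
Total independent sets = 436.

436


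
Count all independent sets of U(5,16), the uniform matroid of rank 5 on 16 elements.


Independent sets of U(5,16) are all subsets of size <= 5.
Count = C(16,0) + C(16,1) + C(16,2) + C(16,3) + C(16,4) + C(16,5)
     = 1 + 16 + 120 + 560 + 1820 + 4368
     = 6885.

6885


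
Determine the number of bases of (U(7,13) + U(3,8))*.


(M1+M2)* = M1* + M2*.
M1* = U(6,13), bases: C(13,6) = 1716.
M2* = U(5,8), bases: C(8,5) = 56.
|B(M*)| = 1716 * 56 = 96096.

96096


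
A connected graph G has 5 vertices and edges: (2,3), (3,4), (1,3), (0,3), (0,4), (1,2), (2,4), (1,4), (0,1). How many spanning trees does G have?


By Kirchhoff's matrix tree theorem, the number of spanning trees equals
the determinant of any cofactor of the Laplacian matrix L.
G has 5 vertices and 9 edges.
Computing the (4 x 4) cofactor determinant gives 75.

75


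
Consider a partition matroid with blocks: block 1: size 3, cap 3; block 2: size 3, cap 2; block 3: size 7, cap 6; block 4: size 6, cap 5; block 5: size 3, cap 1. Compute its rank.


Rank of a partition matroid = sum of min(|Si|, ci) for each block.
= min(3,3) + min(3,2) + min(7,6) + min(6,5) + min(3,1)
= 3 + 2 + 6 + 5 + 1
= 17.

17


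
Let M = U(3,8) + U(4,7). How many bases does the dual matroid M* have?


(M1+M2)* = M1* + M2*.
M1* = U(5,8), bases: C(8,5) = 56.
M2* = U(3,7), bases: C(7,3) = 35.
|B(M*)| = 56 * 35 = 1960.

1960


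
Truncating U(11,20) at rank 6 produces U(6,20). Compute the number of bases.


Truncating U(11,20) to rank 6 gives U(6,20).
Bases of U(6,20) are all 6-element subsets of 20 elements.
Number of bases = C(20,6) = 20! / (6! * 14!) = 38760.

38760


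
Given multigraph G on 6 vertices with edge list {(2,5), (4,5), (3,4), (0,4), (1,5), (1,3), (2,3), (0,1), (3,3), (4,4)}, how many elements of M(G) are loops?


In a graphic matroid, a loop is a self-loop edge (u,u) with rank 0.
Examining all 10 edges for self-loops...
Self-loops found: (3,3), (4,4)
Number of loops = 2.

2


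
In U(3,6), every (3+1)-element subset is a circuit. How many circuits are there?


In U(3,6), circuits are the (4)-element subsets.
Any set of 4 elements is dependent, and removing any one element gives
an independent set of size 3, so it is a minimal dependent set.
Number of circuits = (6 choose 4) = 15.

15


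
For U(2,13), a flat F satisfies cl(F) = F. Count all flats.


Flats of U(2,13): every subset of size < 2 is a flat, plus E itself.
Count = C(13,0) + C(13,1) + 1
     = 1 + 13 + 1
     = 15.

15


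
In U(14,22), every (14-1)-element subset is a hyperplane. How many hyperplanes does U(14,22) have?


Hyperplanes of U(14,22) are flats of rank 13.
In a uniform matroid, these are exactly the (13)-element subsets.
Count = C(22,13) = 22! / (13! * 9!) = 497420.

497420


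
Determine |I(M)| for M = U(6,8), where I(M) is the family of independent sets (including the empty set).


Independent sets of U(6,8) are all subsets of size <= 6.
Count = (8 choose 0) + (8 choose 1) + (8 choose 2) + (8 choose 3) + (8 choose 4) + (8 choose 5) + (8 choose 6)
     = 1 + 8 + 28 + 56 + 70 + 56 + 28
     = 247.

247


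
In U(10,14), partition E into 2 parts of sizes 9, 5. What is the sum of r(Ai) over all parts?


r(Ai) = min(|Ai|, 10) for each part.
Sum = min(9,10) + min(5,10)
    = 9 + 5
    = 14.

14


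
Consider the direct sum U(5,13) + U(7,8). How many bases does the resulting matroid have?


Bases of a direct sum M1 + M2: |B| = |B(M1)| * |B(M2)|.
|B(U(5,13))| = C(13,5) = 1287.
|B(U(7,8))| = C(8,7) = 8.
Total bases = 1287 * 8 = 10296.

10296


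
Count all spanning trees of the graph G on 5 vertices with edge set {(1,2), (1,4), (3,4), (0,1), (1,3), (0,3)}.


By Kirchhoff's matrix tree theorem, the number of spanning trees equals
the determinant of any cofactor of the Laplacian matrix L.
G has 5 vertices and 6 edges.
Computing the (4 x 4) cofactor determinant gives 8.

8


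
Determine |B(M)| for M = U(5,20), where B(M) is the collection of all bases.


Bases of U(5,20) are all 5-element subsets of the 20-element ground set.
Number of bases = C(20,5).
C(20,5) = 15504.

15504


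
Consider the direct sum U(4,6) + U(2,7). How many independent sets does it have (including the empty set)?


For a direct sum, |I(M1+M2)| = |I(M1)| * |I(M2)|.
|I(U(4,6))| = sum C(6,k) for k=0..4 = 57.
|I(U(2,7))| = sum C(7,k) for k=0..2 = 29.
Total = 57 * 29 = 1653.

1653


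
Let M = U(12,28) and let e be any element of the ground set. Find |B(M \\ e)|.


Deleting e from U(12,28) gives U(12,27) since n > r.
Bases of U(12,27) = C(27,12) = 17383860.

17383860


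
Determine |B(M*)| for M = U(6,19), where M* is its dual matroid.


The dual of U(r,n) is U(n-r, n) = U(13,19).
Bases of U(13,19) are all (13)-element subsets.
|B(M*)| = C(19,13) = 27132.

27132


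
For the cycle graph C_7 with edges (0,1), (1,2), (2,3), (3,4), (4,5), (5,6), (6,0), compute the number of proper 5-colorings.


P(C_7, k) = (k-1)^7 + (-1)^7*(k-1).
P(5) = (4)^7 - 4
= 16384 - 4 = 16380.

16380


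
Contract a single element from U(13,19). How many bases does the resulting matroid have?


Contracting e from U(13,19) gives U(12,18).
Bases of U(12,18) = C(18,12) = 18! / (12! * 6!) = 18564.

18564


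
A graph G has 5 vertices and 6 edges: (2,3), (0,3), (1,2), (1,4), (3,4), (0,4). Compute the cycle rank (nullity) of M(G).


Cycle rank (nullity) = |E| - r(M) = |E| - (|V| - c).
|E| = 6, |V| = 5, c = 1.
Nullity = 6 - (5 - 1) = 6 - 4 = 2.

2


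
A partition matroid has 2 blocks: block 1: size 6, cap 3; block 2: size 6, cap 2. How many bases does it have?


A basis picks exactly ci elements from block i.
Number of bases = product of C(|Si|, ci).
= C(6,3) * C(6,2)
= 20 * 15
= 300.

300


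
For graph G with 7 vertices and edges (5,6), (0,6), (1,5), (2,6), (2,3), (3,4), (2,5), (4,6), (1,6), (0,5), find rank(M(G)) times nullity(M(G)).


r(M) = |V| - c = 7 - 1 = 6.
nullity = |E| - r(M) = 10 - 6 = 4.
Product = 6 * 4 = 24.

24


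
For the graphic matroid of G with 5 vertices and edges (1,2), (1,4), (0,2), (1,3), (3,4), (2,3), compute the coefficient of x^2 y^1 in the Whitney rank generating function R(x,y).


R(x,y) = sum over A in 2^E of x^(r(E)-r(A)) * y^(|A|-r(A)).
G has 5 vertices, 6 edges. r(E) = 4.
Enumerate all 2^6 = 64 subsets.
Count subsets with r(E)-r(A)=2 and |A|-r(A)=1: 2.

2


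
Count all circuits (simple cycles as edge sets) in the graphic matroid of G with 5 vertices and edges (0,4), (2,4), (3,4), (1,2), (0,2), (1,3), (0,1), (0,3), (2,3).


A circuit in a graphic matroid = edge set of a simple cycle.
G has 5 vertices and 9 edges.
Enumerating all minimal edge subsets forming cycles...
Total circuits found: 22.

22


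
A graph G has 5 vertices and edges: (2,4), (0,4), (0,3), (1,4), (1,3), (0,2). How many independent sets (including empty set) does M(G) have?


An independent set in a graphic matroid is an acyclic edge subset.
G has 5 vertices and 6 edges.
Enumerate all 2^6 = 64 subsets, checking for acyclicity.
Total independent sets = 52.

52


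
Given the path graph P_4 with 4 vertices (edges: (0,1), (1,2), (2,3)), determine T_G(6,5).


A path on 4 vertices is a tree with 3 edges.
T(x,y) = x^(3) for any tree.
T(6,5) = 6^3 = 216.

216


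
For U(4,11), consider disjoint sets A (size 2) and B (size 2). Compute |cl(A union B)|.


|A union B| = 2 + 2 = 4 (disjoint).
In U(4,11), cl(S) = S if |S| < 4, else cl(S) = E.
Since 4 >= 4, cl(A union B) = E.
|cl(A union B)| = 11.

11


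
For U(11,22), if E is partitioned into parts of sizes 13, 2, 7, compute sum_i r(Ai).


r(Ai) = min(|Ai|, 11) for each part.
Sum = min(13,11) + min(2,11) + min(7,11)
    = 11 + 2 + 7
    = 20.

20


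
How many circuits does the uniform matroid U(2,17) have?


In U(2,17), circuits are the (3)-element subsets.
Any set of 3 elements is dependent, and removing any one element gives
an independent set of size 2, so it is a minimal dependent set.
Number of circuits = C(17,3) = 17! / (3! * 14!) = 680.

680


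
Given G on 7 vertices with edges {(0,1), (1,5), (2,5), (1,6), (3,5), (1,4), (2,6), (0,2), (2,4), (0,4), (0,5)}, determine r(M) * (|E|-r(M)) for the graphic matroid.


r(M) = |V| - c = 7 - 1 = 6.
nullity = |E| - r(M) = 11 - 6 = 5.
Product = 6 * 5 = 30.

30


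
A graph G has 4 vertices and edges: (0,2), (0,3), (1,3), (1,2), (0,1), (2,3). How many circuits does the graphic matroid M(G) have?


A circuit in a graphic matroid = edge set of a simple cycle.
G has 4 vertices and 6 edges.
Enumerating all minimal edge subsets forming cycles...
Total circuits found: 7.

7


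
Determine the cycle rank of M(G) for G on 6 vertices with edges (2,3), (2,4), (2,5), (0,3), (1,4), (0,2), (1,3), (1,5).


Cycle rank (nullity) = |E| - r(M) = |E| - (|V| - c).
|E| = 8, |V| = 6, c = 1.
Nullity = 8 - (6 - 1) = 8 - 5 = 3.

3


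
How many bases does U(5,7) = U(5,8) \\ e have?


Deleting e from U(5,8) gives U(5,7) since n > r.
Bases of U(5,7) = (7 choose 5) = 21.

21


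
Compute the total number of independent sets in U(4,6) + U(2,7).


For a direct sum, |I(M1+M2)| = |I(M1)| * |I(M2)|.
|I(U(4,6))| = sum C(6,k) for k=0..4 = 57.
|I(U(2,7))| = sum C(7,k) for k=0..2 = 29.
Total = 57 * 29 = 1653.

1653


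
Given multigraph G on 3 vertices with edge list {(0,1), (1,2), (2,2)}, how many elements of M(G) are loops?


In a graphic matroid, a loop is a self-loop edge (u,u) with rank 0.
Examining all 3 edges for self-loops...
Self-loops found: (2,2)
Number of loops = 1.

1


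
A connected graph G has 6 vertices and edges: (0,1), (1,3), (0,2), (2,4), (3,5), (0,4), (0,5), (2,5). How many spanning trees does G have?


By Kirchhoff's matrix tree theorem, the number of spanning trees equals
the determinant of any cofactor of the Laplacian matrix L.
G has 6 vertices and 8 edges.
Computing the (5 x 5) cofactor determinant gives 29.

29


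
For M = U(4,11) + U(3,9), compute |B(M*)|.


(M1+M2)* = M1* + M2*.
M1* = U(7,11), bases: C(11,7) = 330.
M2* = U(6,9), bases: C(9,6) = 84.
|B(M*)| = 330 * 84 = 27720.

27720


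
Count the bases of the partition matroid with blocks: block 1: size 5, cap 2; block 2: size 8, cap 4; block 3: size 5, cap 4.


A basis picks exactly ci elements from block i.
Number of bases = product of C(|Si|, ci).
= C(5,2) * C(8,4) * C(5,4)
= 10 * 70 * 5
= 3500.

3500


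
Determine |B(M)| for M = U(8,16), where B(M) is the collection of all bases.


Bases of U(8,16) are all 8-element subsets of the 16-element ground set.
Number of bases = C(16,8).
C(16,8) = 16! / (8! * 8!) = 12870.

12870


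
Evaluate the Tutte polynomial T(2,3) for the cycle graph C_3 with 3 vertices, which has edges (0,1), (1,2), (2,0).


T(C_3; x,y) = x + x^2 + ... + x^(2) + y.
T(2,3) = 2^1 + 2^2 + 3
= 2 + 4 + 3
= 9.

9


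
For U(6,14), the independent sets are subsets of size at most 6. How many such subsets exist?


Independent sets of U(6,14) are all subsets of size <= 6.
Count = (14 choose 0) + (14 choose 1) + (14 choose 2) + (14 choose 3) + (14 choose 4) + (14 choose 5) + (14 choose 6)
     = 1 + 14 + 91 + 364 + 1001 + 2002 + 3003
     = 6476.

6476


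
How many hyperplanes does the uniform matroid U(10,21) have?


Hyperplanes of U(10,21) are flats of rank 9.
In a uniform matroid, these are exactly the (9)-element subsets.
Count = (21 choose 9) = 293930.

293930


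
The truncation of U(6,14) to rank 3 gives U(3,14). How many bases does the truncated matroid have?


Truncating U(6,14) to rank 3 gives U(3,14).
Bases of U(3,14) are all 3-element subsets of 14 elements.
Number of bases = C(14,3) = (14 * 13 * 12) / (1 * 2 * 3) = 364.

364


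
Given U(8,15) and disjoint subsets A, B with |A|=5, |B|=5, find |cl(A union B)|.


|A union B| = 5 + 5 = 10 (disjoint).
In U(8,15), cl(S) = S if |S| < 8, else cl(S) = E.
Since 10 >= 8, cl(A union B) = E.
|cl(A union B)| = 15.

15


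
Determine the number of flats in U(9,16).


Flats of U(9,16): every subset of size < 9 is a flat, plus E itself.
Count = (16 choose 0) + (16 choose 1) + (16 choose 2) + (16 choose 3) + (16 choose 4) + (16 choose 5) + (16 choose 6) + (16 choose 7) + (16 choose 8) + 1
     = 1 + 16 + 120 + 560 + 1820 + 4368 + 8008 + 11440 + 12870 + 1
     = 39204.

39204


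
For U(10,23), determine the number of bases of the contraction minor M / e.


Contracting e from U(10,23) gives U(9,22).
Bases of U(9,22) = C(22,9) = 22! / (9! * 13!) = 497420.

497420


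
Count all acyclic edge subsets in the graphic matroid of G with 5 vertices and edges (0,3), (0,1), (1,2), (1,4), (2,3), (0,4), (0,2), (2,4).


An independent set in a graphic matroid is an acyclic edge subset.
G has 5 vertices and 8 edges.
Enumerate all 2^8 = 256 subsets, checking for acyclicity.
Total independent sets = 128.

128


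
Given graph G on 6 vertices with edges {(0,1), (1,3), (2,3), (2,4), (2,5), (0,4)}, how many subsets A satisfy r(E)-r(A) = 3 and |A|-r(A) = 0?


R(x,y) = sum over A in 2^E of x^(r(E)-r(A)) * y^(|A|-r(A)).
G has 6 vertices, 6 edges. r(E) = 5.
Enumerate all 2^6 = 64 subsets.
Count subsets with r(E)-r(A)=3 and |A|-r(A)=0: 15.

15


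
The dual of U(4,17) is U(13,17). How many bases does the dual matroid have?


The dual of U(r,n) is U(n-r, n) = U(13,17).
Bases of U(13,17) are all (13)-element subsets.
|B(M*)| = C(17,13) = 2380.

2380


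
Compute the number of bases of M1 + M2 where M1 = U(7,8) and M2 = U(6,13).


Bases of a direct sum M1 + M2: |B| = |B(M1)| * |B(M2)|.
|B(U(7,8))| = C(8,7) = 8.
|B(U(6,13))| = C(13,6) = 1716.
Total bases = 8 * 1716 = 13728.

13728


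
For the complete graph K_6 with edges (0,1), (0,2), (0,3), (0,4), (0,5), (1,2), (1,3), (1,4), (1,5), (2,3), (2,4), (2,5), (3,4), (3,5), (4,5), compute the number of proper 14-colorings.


P(K_6, k) = k(k-1)(k-2)...(k-5).
P(14) = (14) * (13) * (12) * (11) * (10) * (9) = 2162160.

2162160


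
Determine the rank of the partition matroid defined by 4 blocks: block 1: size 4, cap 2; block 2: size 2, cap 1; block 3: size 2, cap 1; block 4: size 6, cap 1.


Rank of a partition matroid = sum of min(|Si|, ci) for each block.
= min(4,2) + min(2,1) + min(2,1) + min(6,1)
= 2 + 1 + 1 + 1
= 5.

5


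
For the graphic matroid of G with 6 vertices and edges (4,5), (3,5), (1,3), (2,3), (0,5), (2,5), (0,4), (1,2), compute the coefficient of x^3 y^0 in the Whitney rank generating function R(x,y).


R(x,y) = sum over A in 2^E of x^(r(E)-r(A)) * y^(|A|-r(A)).
G has 6 vertices, 8 edges. r(E) = 5.
Enumerate all 2^8 = 256 subsets.
Count subsets with r(E)-r(A)=3 and |A|-r(A)=0: 28.

28


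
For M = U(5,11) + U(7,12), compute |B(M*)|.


(M1+M2)* = M1* + M2*.
M1* = U(6,11), bases: C(11,6) = 462.
M2* = U(5,12), bases: C(12,5) = 792.
|B(M*)| = 462 * 792 = 365904.

365904


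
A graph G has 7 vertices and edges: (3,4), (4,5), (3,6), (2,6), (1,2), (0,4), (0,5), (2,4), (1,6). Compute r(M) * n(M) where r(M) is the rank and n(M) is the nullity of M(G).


r(M) = |V| - c = 7 - 1 = 6.
nullity = |E| - r(M) = 9 - 6 = 3.
Product = 6 * 3 = 18.

18


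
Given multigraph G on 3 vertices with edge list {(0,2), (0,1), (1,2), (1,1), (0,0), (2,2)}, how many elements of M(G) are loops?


In a graphic matroid, a loop is a self-loop edge (u,u) with rank 0.
Examining all 6 edges for self-loops...
Self-loops found: (1,1), (0,0), (2,2)
Number of loops = 3.

3


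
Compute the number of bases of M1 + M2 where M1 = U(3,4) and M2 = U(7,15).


Bases of a direct sum M1 + M2: |B| = |B(M1)| * |B(M2)|.
|B(U(3,4))| = C(4,3) = 4.
|B(U(7,15))| = C(15,7) = 6435.
Total bases = 4 * 6435 = 25740.

25740


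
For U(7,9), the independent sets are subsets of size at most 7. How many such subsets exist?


Independent sets of U(7,9) are all subsets of size <= 7.
Count = (9 choose 0) + (9 choose 1) + (9 choose 2) + (9 choose 3) + (9 choose 4) + (9 choose 5) + (9 choose 6) + (9 choose 7)
     = 1 + 9 + 36 + 84 + 126 + 126 + 84 + 36
     = 502.

502


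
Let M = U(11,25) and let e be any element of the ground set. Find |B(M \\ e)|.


Deleting e from U(11,25) gives U(11,24) since n > r.
Bases of U(11,24) = (24 choose 11) = 2496144.

2496144


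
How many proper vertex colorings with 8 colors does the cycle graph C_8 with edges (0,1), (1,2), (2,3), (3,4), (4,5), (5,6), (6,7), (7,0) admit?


P(C_8, k) = (k-1)^8 + (-1)^8*(k-1).
P(8) = (7)^8 + 7
= 5764801 + 7 = 5764808.

5764808


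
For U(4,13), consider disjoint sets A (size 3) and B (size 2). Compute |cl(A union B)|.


|A union B| = 3 + 2 = 5 (disjoint).
In U(4,13), cl(S) = S if |S| < 4, else cl(S) = E.
Since 5 >= 4, cl(A union B) = E.
|cl(A union B)| = 13.

13


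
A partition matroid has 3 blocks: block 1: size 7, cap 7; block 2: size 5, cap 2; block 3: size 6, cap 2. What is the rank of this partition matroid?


Rank of a partition matroid = sum of min(|Si|, ci) for each block.
= min(7,7) + min(5,2) + min(6,2)
= 7 + 2 + 2
= 11.

11


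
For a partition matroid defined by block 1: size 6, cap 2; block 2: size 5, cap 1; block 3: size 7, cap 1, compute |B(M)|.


A basis picks exactly ci elements from block i.
Number of bases = product of C(|Si|, ci).
= C(6,2) * C(5,1) * C(7,1)
= 15 * 5 * 7
= 525.

525


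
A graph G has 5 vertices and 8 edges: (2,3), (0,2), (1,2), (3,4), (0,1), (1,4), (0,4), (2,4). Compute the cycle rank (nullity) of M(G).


Cycle rank (nullity) = |E| - r(M) = |E| - (|V| - c).
|E| = 8, |V| = 5, c = 1.
Nullity = 8 - (5 - 1) = 8 - 4 = 4.

4


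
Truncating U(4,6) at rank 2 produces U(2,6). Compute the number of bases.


Truncating U(4,6) to rank 2 gives U(2,6).
Bases of U(2,6) are all 2-element subsets of 6 elements.
Number of bases = (6 choose 2) = 15.

15


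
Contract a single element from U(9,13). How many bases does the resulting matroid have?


Contracting e from U(9,13) gives U(8,12).
Bases of U(8,12) = C(12,8) = 12! / (8! * 4!) = 495.

495


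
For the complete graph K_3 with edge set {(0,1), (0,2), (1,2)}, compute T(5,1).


T(K_3; x,y) = x^2 + x + y.
T(5,1) = 25 + 5 + 1 = 31.

31


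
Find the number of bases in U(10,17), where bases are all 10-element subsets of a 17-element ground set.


Bases of U(10,17) are all 10-element subsets of the 17-element ground set.
Number of bases = C(17,10).
C(17,10) = 17! / (10! * 7!) = 19448.

19448


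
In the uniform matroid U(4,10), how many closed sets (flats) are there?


Flats of U(4,10): every subset of size < 4 is a flat, plus E itself.
Count = C(10,0) + C(10,1) + C(10,2) + C(10,3) + 1
     = 1 + 10 + 45 + 120 + 1
     = 177.

177


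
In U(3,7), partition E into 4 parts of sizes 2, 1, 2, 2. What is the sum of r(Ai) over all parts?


r(Ai) = min(|Ai|, 3) for each part.
Sum = min(2,3) + min(1,3) + min(2,3) + min(2,3)
    = 2 + 1 + 2 + 2
    = 7.

7


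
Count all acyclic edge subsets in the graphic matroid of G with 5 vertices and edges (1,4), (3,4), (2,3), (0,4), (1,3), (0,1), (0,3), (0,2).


An independent set in a graphic matroid is an acyclic edge subset.
G has 5 vertices and 8 edges.
Enumerate all 2^8 = 256 subsets, checking for acyclicity.
Total independent sets = 128.

128
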